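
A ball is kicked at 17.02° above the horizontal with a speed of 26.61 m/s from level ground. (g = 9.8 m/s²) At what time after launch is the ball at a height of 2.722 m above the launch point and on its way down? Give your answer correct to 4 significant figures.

v_y0 = 26.61 sin 17.02° = 7.7889 m/s.
Set y = v_y0 t − ½ g t² = 2.722: 4.900 t² − 7.7889 t + 2.722 = 0.
t = [7.7889 ± √(60.667 − 53.351)] / 9.8 = (7.7889 ± 2.7048) / 9.8, giving t = 0.5188 s or t = 1.071 s.
On the way down corresponds to the larger root: t = 1.071 s.

1.071 s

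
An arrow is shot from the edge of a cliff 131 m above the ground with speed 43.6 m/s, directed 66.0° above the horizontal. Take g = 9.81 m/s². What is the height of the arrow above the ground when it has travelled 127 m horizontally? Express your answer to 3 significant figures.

165 m

v_x = 43.6 cos 66.0° = 17.73 m/s, v_y0 = 43.6 sin 66.0° = 39.83 m/s.
Time to reach x = 127 m: t = x / v_x = 127 / 17.73 = 7.163 s.
y = 131 + v_y0 t − ½ g t² = 131 + 39.83×7.163 − 4.905×7.163² = 165 m.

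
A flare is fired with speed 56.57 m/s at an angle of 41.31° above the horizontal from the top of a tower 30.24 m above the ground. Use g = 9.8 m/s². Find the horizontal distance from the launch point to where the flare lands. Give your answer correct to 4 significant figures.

Components: v_x = 56.57 cos 41.31° = 42.492 m/s, v_y = 56.57 sin 41.31° = 37.344 m/s.
Vertical: 0 = 30.24 + 37.344 t − ½(9.8) t² ⇒ 4.900 t² − 37.344 t − 30.24 = 0.
t = [37.344 + √(1394.6 + 592.70)] / 9.800 = 8.3595 s.
Horizontal: R = v_x · t = 42.492 × 8.3595 = 355.2 m.

355.2 m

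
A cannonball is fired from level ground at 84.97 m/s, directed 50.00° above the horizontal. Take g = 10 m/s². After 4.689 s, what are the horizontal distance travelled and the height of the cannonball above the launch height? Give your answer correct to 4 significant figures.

v_x = 84.97 cos 50.00° = 54.618 m/s; v_y0 = 84.97 sin 50.00° = 65.091 m/s.
x = v_x t = 54.618 × 4.689 = 256.1 m.
y = v_y0 t − ½ g t² = 65.091×4.689 − 5.000×4.689² = 195.3 m.

x = 256.1 m, y = 195.3 m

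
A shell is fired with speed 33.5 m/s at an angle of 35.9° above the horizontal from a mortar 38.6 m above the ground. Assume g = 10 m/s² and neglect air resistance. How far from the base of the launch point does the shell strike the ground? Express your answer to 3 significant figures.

146 m

Components: v_x = 33.5 cos 35.9° = 27.14 m/s, v_y = 33.5 sin 35.9° = 19.64 m/s.
Vertical: 0 = 38.6 + 19.64 t − ½(10) t² ⇒ 5.000 t² − 19.64 t − 38.6 = 0.
t = [19.64 + √(385.7 + 772.0)] / 10.00 = 5.366 s.
Horizontal: R = v_x · t = 27.14 × 5.366 = 146 m.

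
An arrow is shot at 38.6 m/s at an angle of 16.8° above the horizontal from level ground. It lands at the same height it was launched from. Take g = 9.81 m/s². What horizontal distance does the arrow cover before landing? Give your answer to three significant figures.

For level ground, R = v₀² sin(2θ) / g.
sin(2 × 16.8°) = sin 33.60° = 0.5534.
R = (38.6)² × 0.5534 / 9.81 = 84.1 m.

84.1 m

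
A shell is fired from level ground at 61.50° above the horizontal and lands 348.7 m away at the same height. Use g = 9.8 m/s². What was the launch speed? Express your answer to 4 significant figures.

63.83 m/s

On level ground, R = v₀² sin(2θ) / g, so v₀ = √(R g / sin 2θ).
sin(2 × 61.50°) = 0.8387.
v₀ = √(348.7 × 9.8 / 0.8387) = √4074.5 = 63.83 m/s.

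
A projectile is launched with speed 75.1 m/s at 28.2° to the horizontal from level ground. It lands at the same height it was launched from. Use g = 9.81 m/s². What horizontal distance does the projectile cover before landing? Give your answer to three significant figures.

Components: v_x = 75.1 cos 28.2° = 66.19 m/s, v_y = 75.1 sin 28.2° = 35.49 m/s.
Time of flight (same landing height): t = 2 v_y / g = 2 × 35.49 / 9.81 = 7.235 s.
Range: R = v_x · t = 66.19 × 7.235 = 479 m.

479 m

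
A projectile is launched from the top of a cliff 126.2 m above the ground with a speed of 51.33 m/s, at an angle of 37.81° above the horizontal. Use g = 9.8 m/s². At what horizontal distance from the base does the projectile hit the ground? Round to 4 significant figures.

Components: v_x = 51.33 cos 37.81° = 40.553 m/s, v_y = 51.33 sin 37.81° = 31.468 m/s.
Vertical: 0 = 126.2 + 31.468 t − ½(9.8) t² ⇒ 4.900 t² − 31.468 t − 126.2 = 0.
t = [31.468 + √(990.24 + 2473.5)] / 9.800 = 9.2165 s.
Horizontal: R = v_x · t = 40.553 × 9.2165 = 373.8 m.

373.8 m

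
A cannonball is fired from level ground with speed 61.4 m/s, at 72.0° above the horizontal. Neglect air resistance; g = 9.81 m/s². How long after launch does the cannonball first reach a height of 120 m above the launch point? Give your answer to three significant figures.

2.64 s

v_y0 = 61.4 sin 72.0° = 58.39 m/s.
Set y = v_y0 t − ½ g t² = 120: 4.905 t² − 58.39 t + 120 = 0.
t = [58.39 ± √(3409 − 2354)] / 9.81 = (58.39 ± 32.48) / 9.81, giving t = 2.64 s or t = 9.26 s.
The cannonball is on the way up at the first time, so t = 2.64 s.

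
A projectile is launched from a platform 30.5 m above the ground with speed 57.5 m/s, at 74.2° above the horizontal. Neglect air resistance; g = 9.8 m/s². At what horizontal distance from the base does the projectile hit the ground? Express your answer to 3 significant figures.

Components: v_x = 57.5 cos 74.2° = 15.66 m/s, v_y = 57.5 sin 74.2° = 55.33 m/s.
Vertical: 0 = 30.5 + 55.33 t − ½(9.8) t² ⇒ 4.900 t² − 55.33 t − 30.5 = 0.
t = [55.33 + √(3061 + 597.8)] / 9.800 = 11.82 s.
Horizontal: R = v_x · t = 15.66 × 11.82 = 185 m.

185 m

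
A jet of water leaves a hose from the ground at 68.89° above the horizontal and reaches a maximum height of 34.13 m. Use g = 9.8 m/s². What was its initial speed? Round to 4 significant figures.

At maximum height v_y = 0, so (v₀ sin θ)² = 2 g H.
v₀ sin 68.89° = √(2 × 9.8 × 34.13) = 25.864 m/s.
v₀ = 25.864 / sin 68.89° = 25.864 / 0.9329 = 27.72 m/s.

27.72 m/s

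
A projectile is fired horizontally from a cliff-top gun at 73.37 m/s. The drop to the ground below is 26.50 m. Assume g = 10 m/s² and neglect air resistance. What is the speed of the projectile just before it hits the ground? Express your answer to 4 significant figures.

Fall time: t = √(2 × 26.50 / 10) = 2.3022 s.
At impact: v_x = 73.37 m/s (unchanged), v_y = g t = 10 × 2.3022 = 23.022 m/s.
Speed = √(v_x² + v_y²) = √(5383.2 + 530.01) = 76.90 m/s.

76.90 m/s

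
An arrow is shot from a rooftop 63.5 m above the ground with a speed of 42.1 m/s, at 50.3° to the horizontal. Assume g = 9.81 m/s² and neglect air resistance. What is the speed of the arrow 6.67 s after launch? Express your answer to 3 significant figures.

v_x = 42.1 cos 50.3° = 26.89 m/s (constant).
v_y(t) = 42.1 sin 50.3° − g t = 32.39 − 9.81 × 6.67 = -33.04 m/s.
Speed = √(v_x² + v_y²) = √(723.1 + 1092) = 42.6 m/s.

42.6 m/s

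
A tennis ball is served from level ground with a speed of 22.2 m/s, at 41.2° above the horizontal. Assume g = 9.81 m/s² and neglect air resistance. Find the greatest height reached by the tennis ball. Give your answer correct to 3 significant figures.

10.9 m

Vertical component of launch velocity: v_y = 22.2 sin 41.2° = 14.62 m/s.
At the highest point the vertical velocity is zero, so v_y² = 2 g h_max.
h_max = (14.62)² / (2 × 9.81) = 213.7 / 19.62 = 10.9 m.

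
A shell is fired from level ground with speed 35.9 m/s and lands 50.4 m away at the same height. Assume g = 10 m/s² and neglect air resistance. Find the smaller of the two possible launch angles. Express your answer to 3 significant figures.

Level-ground range: R = v₀² sin(2θ)/g ⇒ sin 2θ = R g / v₀² = 50.4×10/35.9² = 0.3911.
2θ = arcsin(0.3911) = 23.02° or 180° − 23.02° = 156.98°.
So θ = 11.5° or θ = 78.5°.

11.5°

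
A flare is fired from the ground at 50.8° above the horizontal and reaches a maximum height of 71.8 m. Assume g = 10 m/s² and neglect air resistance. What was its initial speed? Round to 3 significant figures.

48.9 m/s

At maximum height v_y = 0, so (v₀ sin θ)² = 2 g H.
v₀ sin 50.8° = √(2 × 10 × 71.8) = 37.89 m/s.
v₀ = 37.89 / sin 50.8° = 37.89 / 0.7749 = 48.9 m/s.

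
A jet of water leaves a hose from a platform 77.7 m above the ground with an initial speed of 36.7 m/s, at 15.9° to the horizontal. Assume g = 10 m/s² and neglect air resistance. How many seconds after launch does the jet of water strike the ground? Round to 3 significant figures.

Vertical component: v_y = 36.7 sin 15.9° = 10.05 m/s.
Taking up as positive with launch at y = 77.7 m, landing at y = 0: 0 = 77.7 + 10.05 t − ½(10) t².
Solving 5.000 t² − 10.05 t − 77.7 = 0 gives t = [10.05 + √(10.05² + 4·5.000·77.7)] / 10.00 = 5.07 s.

5.07 s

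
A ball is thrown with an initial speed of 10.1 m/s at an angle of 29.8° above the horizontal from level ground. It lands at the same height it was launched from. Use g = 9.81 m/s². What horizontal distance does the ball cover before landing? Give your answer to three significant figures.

For level ground, R = v₀² sin(2θ) / g.
sin(2 × 29.8°) = sin 59.60° = 0.8625.
R = (10.1)² × 0.8625 / 9.81 = 8.97 m.

8.97 m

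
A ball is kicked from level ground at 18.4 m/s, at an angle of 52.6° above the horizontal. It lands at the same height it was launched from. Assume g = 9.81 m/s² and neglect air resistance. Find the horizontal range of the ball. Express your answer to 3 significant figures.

33.3 m

Components: v_x = 18.4 cos 52.6° = 11.18 m/s, v_y = 18.4 sin 52.6° = 14.62 m/s.
Time of flight (same landing height): t = 2 v_y / g = 2 × 14.62 / 9.81 = 2.981 s.
Range: R = v_x · t = 11.18 × 2.981 = 33.3 m.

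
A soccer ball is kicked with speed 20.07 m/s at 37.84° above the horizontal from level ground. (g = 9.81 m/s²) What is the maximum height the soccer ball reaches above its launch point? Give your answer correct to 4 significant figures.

Vertical component of launch velocity: v_y = 20.07 sin 37.84° = 12.312 m/s.
At the highest point the vertical velocity is zero, so v_y² = 2 g h_max.
h_max = (12.312)² / (2 × 9.81) = 151.59 / 19.62 = 7.726 m.

7.726 m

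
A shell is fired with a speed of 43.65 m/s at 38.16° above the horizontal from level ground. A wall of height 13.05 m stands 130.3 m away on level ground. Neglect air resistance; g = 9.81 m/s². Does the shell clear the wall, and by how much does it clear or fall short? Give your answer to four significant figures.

Yes — it clears the wall by 18.64 m.

v_x = 43.65 cos 38.16° = 34.321 m/s; v_y0 = 43.65 sin 38.16° = 26.970 m/s.
Time to reach the wall: t = 130.3 / 34.321 = 3.7965 s.
Height at that point: y = 26.970×3.7965 − 4.905×3.7965² = 31.694 m.
That is 31.694 − 13.05 = 18.64 m above the top of the wall, so the shell clears it.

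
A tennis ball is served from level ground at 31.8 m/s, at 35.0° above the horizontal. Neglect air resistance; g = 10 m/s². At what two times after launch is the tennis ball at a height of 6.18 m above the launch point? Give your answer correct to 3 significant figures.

0.378 s and 3.27 s

v_y0 = 31.8 sin 35.0° = 18.24 m/s.
Set y = v_y0 t − ½ g t² = 6.18: 5.000 t² − 18.24 t + 6.18 = 0.
t = [18.24 ± √(332.7 − 123.6)] / 10 = (18.24 ± 14.46) / 10, giving t = 0.378 s or t = 3.27 s.
So the tennis ball is at 6.18 m at t = 0.378 s (rising) and t = 3.27 s (falling).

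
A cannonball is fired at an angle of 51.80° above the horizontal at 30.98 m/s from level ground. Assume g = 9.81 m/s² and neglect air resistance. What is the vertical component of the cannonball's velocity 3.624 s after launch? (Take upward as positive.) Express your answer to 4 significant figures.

Initial vertical component: v_y0 = 30.98 sin 51.80° = 24.346 m/s.
v_y(t) = v_y0 − g t = 24.346 − 9.81 × 3.624 = -11.21 m/s.

-11.21 m/s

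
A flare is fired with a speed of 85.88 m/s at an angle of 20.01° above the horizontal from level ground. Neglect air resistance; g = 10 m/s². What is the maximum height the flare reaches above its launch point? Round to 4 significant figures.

Vertical component of launch velocity: v_y = 85.88 sin 20.01° = 29.387 m/s.
At the highest point the vertical velocity is zero, so v_y² = 2 g h_max.
h_max = (29.387)² / (2 × 10) = 863.60 / 20.00 = 43.18 m.

43.18 m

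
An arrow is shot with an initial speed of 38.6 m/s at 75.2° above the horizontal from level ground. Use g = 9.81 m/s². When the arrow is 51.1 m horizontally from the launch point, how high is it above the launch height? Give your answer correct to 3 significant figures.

61.7 m

v_x = 38.6 cos 75.2° = 9.860 m/s, v_y0 = 38.6 sin 75.2° = 37.32 m/s.
Time to reach x = 51.1 m: t = x / v_x = 51.1 / 9.860 = 5.183 s.
y = v_y0 t − ½ g t² = 37.32×5.183 − 4.905×5.183² = 61.7 m.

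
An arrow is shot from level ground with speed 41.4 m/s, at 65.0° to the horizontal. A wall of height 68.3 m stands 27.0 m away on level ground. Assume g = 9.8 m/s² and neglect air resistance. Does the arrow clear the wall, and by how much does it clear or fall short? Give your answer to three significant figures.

v_x = 41.4 cos 65.0° = 17.50 m/s; v_y0 = 41.4 sin 65.0° = 37.52 m/s.
Time to reach the wall: t = 27.0 / 17.50 = 1.543 s.
Height at that point: y = 37.52×1.543 − 4.900×1.543² = 46.23 m.
That is 68.3 − 46.23 = 22.1 m below the top of the wall, so the arrow does not clear it.

No — it falls 22.1 m short of clearing the wall.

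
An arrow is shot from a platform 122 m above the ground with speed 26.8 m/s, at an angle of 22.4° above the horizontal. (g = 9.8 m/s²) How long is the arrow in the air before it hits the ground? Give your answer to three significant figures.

6.14 s

Vertical component: v_y = 26.8 sin 22.4° = 10.21 m/s.
Taking up as positive with launch at y = 122 m, landing at y = 0: 0 = 122 + 10.21 t − ½(9.8) t².
Solving 4.900 t² − 10.21 t − 122 = 0 gives t = [10.21 + √(10.21² + 4·4.900·122)] / 9.800 = 6.14 s.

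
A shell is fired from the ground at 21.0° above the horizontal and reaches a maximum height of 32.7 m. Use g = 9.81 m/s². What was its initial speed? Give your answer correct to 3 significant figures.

At maximum height v_y = 0, so (v₀ sin θ)² = 2 g H.
v₀ sin 21.0° = √(2 × 9.81 × 32.7) = 25.33 m/s.
v₀ = 25.33 / sin 21.0° = 25.33 / 0.3584 = 70.7 m/s.

70.7 m/s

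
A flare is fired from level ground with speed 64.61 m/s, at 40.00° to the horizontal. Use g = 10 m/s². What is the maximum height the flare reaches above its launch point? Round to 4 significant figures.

86.24 m

Vertical component of launch velocity: v_y = 64.61 sin 40.00° = 41.531 m/s.
At the highest point the vertical velocity is zero, so v_y² = 2 g h_max.
h_max = (41.531)² / (2 × 10) = 1724.8 / 20.00 = 86.24 m.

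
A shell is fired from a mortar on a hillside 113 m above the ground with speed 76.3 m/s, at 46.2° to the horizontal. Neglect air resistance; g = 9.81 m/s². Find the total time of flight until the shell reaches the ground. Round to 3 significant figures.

13.0 s

Vertical component: v_y = 76.3 sin 46.2° = 55.07 m/s.
Taking up as positive with launch at y = 113 m, landing at y = 0: 0 = 113 + 55.07 t − ½(9.81) t².
Solving 4.905 t² − 55.07 t − 113 = 0 gives t = [55.07 + √(55.07² + 4·4.905·113)] / 9.810 = 13.0 s.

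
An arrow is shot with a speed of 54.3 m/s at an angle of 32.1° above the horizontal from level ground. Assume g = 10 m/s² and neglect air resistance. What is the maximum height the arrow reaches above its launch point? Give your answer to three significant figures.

41.6 m

Vertical component of launch velocity: v_y = 54.3 sin 32.1° = 28.85 m/s.
At the highest point the vertical velocity is zero, so v_y² = 2 g h_max.
h_max = (28.85)² / (2 × 10) = 832.3 / 20.00 = 41.6 m.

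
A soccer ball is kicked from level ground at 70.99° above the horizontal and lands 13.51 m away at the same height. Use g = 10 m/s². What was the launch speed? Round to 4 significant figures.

On level ground, R = v₀² sin(2θ) / g, so v₀ = √(R g / sin 2θ).
sin(2 × 70.99°) = 0.6159.
v₀ = √(13.51 × 10 / 0.6159) = √219.35 = 14.81 m/s.

14.81 m/s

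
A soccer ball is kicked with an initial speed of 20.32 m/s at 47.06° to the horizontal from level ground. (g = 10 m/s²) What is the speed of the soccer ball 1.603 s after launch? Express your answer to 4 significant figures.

13.89 m/s

v_x = 20.32 cos 47.06° = 13.843 m/s (constant).
v_y(t) = 20.32 sin 47.06° − g t = 14.876 − 10 × 1.603 = -1.1540 m/s.
Speed = √(v_x² + v_y²) = √(191.63 + 1.3317) = 13.89 m/s.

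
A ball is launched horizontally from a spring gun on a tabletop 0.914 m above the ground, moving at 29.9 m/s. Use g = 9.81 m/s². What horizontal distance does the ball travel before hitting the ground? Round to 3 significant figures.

Initial vertical velocity is zero, so the fall time comes from h = ½ g t²: t = √(2 × 0.914 / 9.81) = 0.4317 s.
Horizontal motion is uniform at 29.9 m/s, so x = 29.9 × 0.4317 = 12.9 m.

12.9 m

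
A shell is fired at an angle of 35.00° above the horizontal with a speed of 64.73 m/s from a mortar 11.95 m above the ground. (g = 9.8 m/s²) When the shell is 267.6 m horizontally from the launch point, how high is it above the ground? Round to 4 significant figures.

v_x = 64.73 cos 35.00° = 53.024 m/s, v_y0 = 64.73 sin 35.00° = 37.128 m/s.
Time to reach x = 267.6 m: t = x / v_x = 267.6 / 53.024 = 5.0468 s.
y = 11.95 + v_y0 t − ½ g t² = 11.95 + 37.128×5.0468 − 4.900×5.0468² = 74.52 m.

74.52 m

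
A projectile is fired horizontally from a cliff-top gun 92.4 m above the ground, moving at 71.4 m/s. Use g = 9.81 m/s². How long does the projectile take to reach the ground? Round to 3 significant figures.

4.34 s

The horizontal speed doesn't affect the fall. With v_y0 = 0, h = ½ g t².
t = √(2 × 92.4 / 9.81) = √18.84 = 4.34 s.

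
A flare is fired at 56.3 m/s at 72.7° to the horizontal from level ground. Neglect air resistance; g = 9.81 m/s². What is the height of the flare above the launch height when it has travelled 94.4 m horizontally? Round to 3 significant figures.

v_x = 56.3 cos 72.7° = 16.74 m/s, v_y0 = 56.3 sin 72.7° = 53.75 m/s.
Time to reach x = 94.4 m: t = x / v_x = 94.4 / 16.74 = 5.639 s.
y = v_y0 t − ½ g t² = 53.75×5.639 − 4.905×5.639² = 147 m.

147 m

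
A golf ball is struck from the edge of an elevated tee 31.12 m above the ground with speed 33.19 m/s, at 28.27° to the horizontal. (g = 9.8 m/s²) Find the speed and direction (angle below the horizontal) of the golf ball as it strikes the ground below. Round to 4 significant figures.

v_x = 33.19 cos 28.27° = 29.231 m/s (constant).
|v_y| at impact = √((15.720)² + 2×9.8×31.12) = 29.276 m/s.
Speed = √(29.231² + 29.276²) = 41.37 m/s; angle = arctan(29.276/29.231) = 45.04° below horizontal.

41.37 m/s at 45.04° below the horizontal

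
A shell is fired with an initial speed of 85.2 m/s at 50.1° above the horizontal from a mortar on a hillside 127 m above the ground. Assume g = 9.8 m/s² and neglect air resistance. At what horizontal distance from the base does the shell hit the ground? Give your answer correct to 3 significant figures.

Components: v_x = 85.2 cos 50.1° = 54.65 m/s, v_y = 85.2 sin 50.1° = 65.36 m/s.
Vertical: 0 = 127 + 65.36 t − ½(9.8) t² ⇒ 4.900 t² − 65.36 t − 127 = 0.
t = [65.36 + √(4272 + 2489)] / 9.800 = 15.06 s.
Horizontal: R = v_x · t = 54.65 × 15.06 = 823 m.

823 m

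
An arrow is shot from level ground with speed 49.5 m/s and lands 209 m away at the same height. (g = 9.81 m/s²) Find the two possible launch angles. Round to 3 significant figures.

28.4° and 61.6°

Level-ground range: R = v₀² sin(2θ)/g ⇒ sin 2θ = R g / v₀² = 209×9.81/49.5² = 0.8368.
2θ = arcsin(0.8368) = 56.80° or 180° − 56.80° = 123.20°.
So θ = 28.4° or θ = 61.6°.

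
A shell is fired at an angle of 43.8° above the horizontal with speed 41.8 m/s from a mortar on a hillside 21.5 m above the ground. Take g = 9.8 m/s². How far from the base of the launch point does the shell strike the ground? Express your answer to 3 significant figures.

198 m

Components: v_x = 41.8 cos 43.8° = 30.17 m/s, v_y = 41.8 sin 43.8° = 28.93 m/s.
Vertical: 0 = 21.5 + 28.93 t − ½(9.8) t² ⇒ 4.900 t² − 28.93 t − 21.5 = 0.
t = [28.93 + √(836.9 + 421.4)] / 9.800 = 6.572 s.
Horizontal: R = v_x · t = 30.17 × 6.572 = 198 m.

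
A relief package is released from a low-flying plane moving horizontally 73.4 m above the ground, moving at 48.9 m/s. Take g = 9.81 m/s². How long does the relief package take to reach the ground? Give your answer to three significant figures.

The horizontal speed doesn't affect the fall. With v_y0 = 0, h = ½ g t².
t = √(2 × 73.4 / 9.81) = √14.96 = 3.87 s.

3.87 s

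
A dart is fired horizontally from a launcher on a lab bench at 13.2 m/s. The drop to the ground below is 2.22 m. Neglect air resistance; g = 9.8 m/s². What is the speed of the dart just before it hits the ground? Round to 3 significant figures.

14.8 m/s

Fall time: t = √(2 × 2.22 / 9.8) = 0.6731 s.
At impact: v_x = 13.2 m/s (unchanged), v_y = g t = 9.8 × 0.6731 = 6.596 m/s.
Speed = √(v_x² + v_y²) = √(174.2 + 43.51) = 14.8 m/s.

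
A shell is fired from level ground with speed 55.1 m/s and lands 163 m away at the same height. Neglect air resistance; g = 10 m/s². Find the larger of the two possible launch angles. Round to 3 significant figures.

73.8°

Level-ground range: R = v₀² sin(2θ)/g ⇒ sin 2θ = R g / v₀² = 163×10/55.1² = 0.5369.
2θ = arcsin(0.5369) = 32.47° or 180° − 32.47° = 147.53°.
So θ = 16.2° or θ = 73.8°.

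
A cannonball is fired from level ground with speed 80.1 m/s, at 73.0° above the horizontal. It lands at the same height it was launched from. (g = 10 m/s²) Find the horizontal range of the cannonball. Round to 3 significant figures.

359 m

For level ground, R = v₀² sin(2θ) / g.
sin(2 × 73.0°) = sin 146.0° = 0.5592.
R = (80.1)² × 0.5592 / 10 = 359 m.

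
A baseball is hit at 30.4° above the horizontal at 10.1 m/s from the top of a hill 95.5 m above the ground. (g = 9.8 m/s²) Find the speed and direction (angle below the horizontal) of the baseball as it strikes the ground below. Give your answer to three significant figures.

v_x = 10.1 cos 30.4° = 8.711 m/s (constant).
|v_y| at impact = √((5.111)² + 2×9.8×95.5) = 43.57 m/s.
Speed = √(8.711² + 43.57²) = 44.4 m/s; angle = arctan(43.57/8.711) = 78.7° below horizontal.

44.4 m/s at 78.7° below the horizontal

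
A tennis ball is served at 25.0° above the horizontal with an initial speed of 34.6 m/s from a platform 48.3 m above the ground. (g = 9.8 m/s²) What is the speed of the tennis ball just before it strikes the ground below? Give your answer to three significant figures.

46.3 m/s

v_x = 34.6 cos 25.0° = 31.36 m/s is unchanged throughout.
For the vertical component, v_y² = v_y0² + 2 g h = (14.62)² + 2×9.8×48.3 = 1160, so |v_y| = 34.06 m/s.
Impact speed = √(v_x² + v_y²) = √(983.4 + 1160) = 46.3 m/s.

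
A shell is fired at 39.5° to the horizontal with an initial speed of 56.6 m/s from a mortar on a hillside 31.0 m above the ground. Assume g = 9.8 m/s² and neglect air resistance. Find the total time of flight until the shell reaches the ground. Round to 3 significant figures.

Vertical component: v_y = 56.6 sin 39.5° = 36.00 m/s.
Taking up as positive with launch at y = 31.0 m, landing at y = 0: 0 = 31.0 + 36.00 t − ½(9.8) t².
Solving 4.900 t² − 36.00 t − 31.0 = 0 gives t = [36.00 + √(36.00² + 4·4.900·31.0)] / 9.800 = 8.13 s.

8.13 s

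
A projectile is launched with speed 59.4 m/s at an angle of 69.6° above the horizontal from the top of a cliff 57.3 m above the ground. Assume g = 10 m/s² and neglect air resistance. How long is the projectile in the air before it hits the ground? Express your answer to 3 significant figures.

12.1 s

Vertical component: v_y = 59.4 sin 69.6° = 55.67 m/s.
Taking up as positive with launch at y = 57.3 m, landing at y = 0: 0 = 57.3 + 55.67 t − ½(10) t².
Solving 5.000 t² − 55.67 t − 57.3 = 0 gives t = [55.67 + √(55.67² + 4·5.000·57.3)] / 10.00 = 12.1 s.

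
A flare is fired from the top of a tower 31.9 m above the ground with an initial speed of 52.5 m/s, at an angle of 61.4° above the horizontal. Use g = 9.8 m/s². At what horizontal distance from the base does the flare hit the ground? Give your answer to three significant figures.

253 m

Components: v_x = 52.5 cos 61.4° = 25.13 m/s, v_y = 52.5 sin 61.4° = 46.09 m/s.
Vertical: 0 = 31.9 + 46.09 t − ½(9.8) t² ⇒ 4.900 t² − 46.09 t − 31.9 = 0.
t = [46.09 + √(2124 + 625.2)] / 9.800 = 10.05 s.
Horizontal: R = v_x · t = 25.13 × 10.05 = 253 m.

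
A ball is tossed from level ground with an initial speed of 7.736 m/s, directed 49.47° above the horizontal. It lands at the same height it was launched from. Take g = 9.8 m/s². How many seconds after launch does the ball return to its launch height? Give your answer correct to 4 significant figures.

1.200 s

Vertical component: v_y = 7.736 sin 49.47° = 5.8799 m/s.
For a projectile landing at launch height, time of flight is t = 2 v_y / g = 2 × 5.8799 / 9.8 = 1.200 s.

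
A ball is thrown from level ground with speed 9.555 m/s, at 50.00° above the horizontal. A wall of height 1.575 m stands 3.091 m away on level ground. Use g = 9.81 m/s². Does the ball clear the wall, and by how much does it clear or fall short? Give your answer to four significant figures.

Yes — it clears the wall by 0.8664 m.

v_x = 9.555 cos 50.00° = 6.1418 m/s; v_y0 = 9.555 sin 50.00° = 7.3196 m/s.
Time to reach the wall: t = 3.091 / 6.1418 = 0.50327 s.
Height at that point: y = 7.3196×0.50327 − 4.905×0.50327² = 2.4414 m.
That is 2.4414 − 1.575 = 0.8664 m above the top of the wall, so the ball clears it.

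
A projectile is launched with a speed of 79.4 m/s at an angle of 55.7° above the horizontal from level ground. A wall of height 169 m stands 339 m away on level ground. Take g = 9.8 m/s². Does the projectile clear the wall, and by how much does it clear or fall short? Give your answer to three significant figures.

v_x = 79.4 cos 55.7° = 44.74 m/s; v_y0 = 79.4 sin 55.7° = 65.59 m/s.
Time to reach the wall: t = 339 / 44.74 = 7.577 s.
Height at that point: y = 65.59×7.577 − 4.900×7.577² = 215.7 m.
That is 215.7 − 169 = 46.7 m above the top of the wall, so the projectile clears it.

Yes — it clears the wall by 46.7 m.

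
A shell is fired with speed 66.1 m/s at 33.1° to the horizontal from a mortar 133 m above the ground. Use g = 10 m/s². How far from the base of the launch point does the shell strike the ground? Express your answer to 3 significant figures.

548 m

Components: v_x = 66.1 cos 33.1° = 55.37 m/s, v_y = 66.1 sin 33.1° = 36.10 m/s.
Vertical: 0 = 133 + 36.10 t − ½(10) t² ⇒ 5.000 t² − 36.10 t − 133 = 0.
t = [36.10 + √(1303 + 2660)] / 10.00 = 9.905 s.
Horizontal: R = v_x · t = 55.37 × 9.905 = 548 m.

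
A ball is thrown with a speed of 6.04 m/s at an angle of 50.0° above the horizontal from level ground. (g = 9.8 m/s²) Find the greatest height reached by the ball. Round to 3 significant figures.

Vertical component of launch velocity: v_y = 6.04 sin 50.0° = 4.627 m/s.
At the highest point the vertical velocity is zero, so v_y² = 2 g h_max.
h_max = (4.627)² / (2 × 9.8) = 21.41 / 19.60 = 1.09 m.

1.09 m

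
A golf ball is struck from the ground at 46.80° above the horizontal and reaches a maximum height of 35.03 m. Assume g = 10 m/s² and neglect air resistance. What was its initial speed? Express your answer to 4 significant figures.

At maximum height v_y = 0, so (v₀ sin θ)² = 2 g H.
v₀ sin 46.80° = √(2 × 10 × 35.03) = 26.469 m/s.
v₀ = 26.469 / sin 46.80° = 26.469 / 0.7290 = 36.31 m/s.

36.31 m/s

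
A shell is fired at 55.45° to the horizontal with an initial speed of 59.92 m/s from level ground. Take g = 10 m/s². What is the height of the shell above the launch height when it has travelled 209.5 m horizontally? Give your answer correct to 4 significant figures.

114.2 m

v_x = 59.92 cos 55.45° = 33.982 m/s, v_y0 = 59.92 sin 55.45° = 49.352 m/s.
Time to reach x = 209.5 m: t = x / v_x = 209.5 / 33.982 = 6.1650 s.
y = v_y0 t − ½ g t² = 49.352×6.1650 − 5.000×6.1650² = 114.2 m.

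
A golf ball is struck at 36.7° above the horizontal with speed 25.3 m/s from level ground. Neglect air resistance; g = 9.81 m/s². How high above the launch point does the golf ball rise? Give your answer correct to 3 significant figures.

11.7 m

Vertical component of launch velocity: v_y = 25.3 sin 36.7° = 15.12 m/s.
At the highest point the vertical velocity is zero, so v_y² = 2 g h_max.
h_max = (15.12)² / (2 × 9.81) = 228.6 / 19.62 = 11.7 m.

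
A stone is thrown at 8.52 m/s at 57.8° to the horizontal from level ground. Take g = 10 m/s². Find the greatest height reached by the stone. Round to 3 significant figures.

2.60 m

Vertical component of launch velocity: v_y = 8.52 sin 57.8° = 7.210 m/s.
At the highest point the vertical velocity is zero, so v_y² = 2 g h_max.
h_max = (7.210)² / (2 × 10) = 51.98 / 20.00 = 2.60 m.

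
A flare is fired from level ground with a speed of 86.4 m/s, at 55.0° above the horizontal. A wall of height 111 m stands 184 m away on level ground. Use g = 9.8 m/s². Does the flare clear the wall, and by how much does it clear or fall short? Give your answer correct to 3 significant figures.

v_x = 86.4 cos 55.0° = 49.56 m/s; v_y0 = 86.4 sin 55.0° = 70.77 m/s.
Time to reach the wall: t = 184 / 49.56 = 3.713 s.
Height at that point: y = 70.77×3.713 − 4.900×3.713² = 195.2 m.
That is 195.2 − 111 = 84.2 m above the top of the wall, so the flare clears it.

Yes — it clears the wall by 84.2 m.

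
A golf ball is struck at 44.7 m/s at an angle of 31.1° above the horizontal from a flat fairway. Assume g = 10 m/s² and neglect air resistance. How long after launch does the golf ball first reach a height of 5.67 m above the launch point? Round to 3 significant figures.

0.260 s

v_y0 = 44.7 sin 31.1° = 23.09 m/s.
Set y = v_y0 t − ½ g t² = 5.67: 5.000 t² − 23.09 t + 5.67 = 0.
t = [23.09 ± √(533.1 − 113.4)] / 10 = (23.09 ± 20.49) / 10, giving t = 0.260 s or t = 4.36 s.
The golf ball is on the way up at the first time, so t = 0.260 s.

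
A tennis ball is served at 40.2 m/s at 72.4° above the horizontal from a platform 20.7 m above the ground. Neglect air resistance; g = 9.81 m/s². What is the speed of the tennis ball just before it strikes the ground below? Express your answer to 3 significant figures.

v_x = 40.2 cos 72.4° = 12.16 m/s is unchanged throughout.
For the vertical component, v_y² = v_y0² + 2 g h = (38.32)² + 2×9.81×20.7 = 1875, so |v_y| = 43.30 m/s.
Impact speed = √(v_x² + v_y²) = √(147.9 + 1875) = 45.0 m/s.

45.0 m/s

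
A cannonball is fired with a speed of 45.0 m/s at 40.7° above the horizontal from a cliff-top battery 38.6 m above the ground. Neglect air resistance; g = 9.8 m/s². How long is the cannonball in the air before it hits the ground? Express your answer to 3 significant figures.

7.10 s

Vertical component: v_y = 45.0 sin 40.7° = 29.34 m/s.
Taking up as positive with launch at y = 38.6 m, landing at y = 0: 0 = 38.6 + 29.34 t − ½(9.8) t².
Solving 4.900 t² − 29.34 t − 38.6 = 0 gives t = [29.34 + √(29.34² + 4·4.900·38.6)] / 9.800 = 7.10 s.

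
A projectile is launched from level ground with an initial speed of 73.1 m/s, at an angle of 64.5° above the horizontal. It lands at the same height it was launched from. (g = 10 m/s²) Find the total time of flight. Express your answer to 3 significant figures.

13.2 s

Vertical component: v_y = 73.1 sin 64.5° = 65.98 m/s.
For a projectile landing at launch height, time of flight is t = 2 v_y / g = 2 × 65.98 / 10 = 13.2 s.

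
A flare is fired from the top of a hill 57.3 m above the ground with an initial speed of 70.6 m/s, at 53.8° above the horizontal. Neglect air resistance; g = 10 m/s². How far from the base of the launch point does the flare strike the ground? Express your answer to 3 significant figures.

514 m

Components: v_x = 70.6 cos 53.8° = 41.70 m/s, v_y = 70.6 sin 53.8° = 56.97 m/s.
Vertical: 0 = 57.3 + 56.97 t − ½(10) t² ⇒ 5.000 t² − 56.97 t − 57.3 = 0.
t = [56.97 + √(3246 + 1146)] / 10.00 = 12.32 s.
Horizontal: R = v_x · t = 41.70 × 12.32 = 514 m.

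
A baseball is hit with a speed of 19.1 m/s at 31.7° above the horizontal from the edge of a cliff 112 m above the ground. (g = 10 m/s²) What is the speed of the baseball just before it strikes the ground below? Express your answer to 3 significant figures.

v_x = 19.1 cos 31.7° = 16.25 m/s is unchanged throughout.
For the vertical component, v_y² = v_y0² + 2 g h = (10.04)² + 2×10×112 = 2341, so |v_y| = 48.38 m/s.
Impact speed = √(v_x² + v_y²) = √(264.1 + 2341) = 51.0 m/s.

51.0 m/s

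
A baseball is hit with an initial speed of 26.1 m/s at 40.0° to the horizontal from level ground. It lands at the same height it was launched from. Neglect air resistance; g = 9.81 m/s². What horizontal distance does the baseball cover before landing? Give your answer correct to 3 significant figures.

For level ground, R = v₀² sin(2θ) / g.
sin(2 × 40.0°) = sin 80.00° = 0.9848.
R = (26.1)² × 0.9848 / 9.81 = 68.4 m.

68.4 m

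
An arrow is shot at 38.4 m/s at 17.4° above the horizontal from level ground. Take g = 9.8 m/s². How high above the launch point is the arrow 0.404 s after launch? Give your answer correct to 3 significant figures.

v_y0 = 38.4 sin 17.4° = 11.48 m/s.
y(t) = v_y0 t − ½ g t² = 11.48×0.404 − 4.900×0.404² = 3.84 m.

3.84 m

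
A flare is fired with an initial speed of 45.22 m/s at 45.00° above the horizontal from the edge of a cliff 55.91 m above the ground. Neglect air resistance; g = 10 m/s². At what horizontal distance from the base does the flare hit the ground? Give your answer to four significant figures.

250.2 m

Components: v_x = 45.22 cos 45.00° = 31.975 m/s, v_y = 45.22 sin 45.00° = 31.975 m/s.
Vertical: 0 = 55.91 + 31.975 t − ½(10) t² ⇒ 5.000 t² − 31.975 t − 55.91 = 0.
t = [31.975 + √(1022.4 + 1118.2)] / 10.00 = 7.8242 s.
Horizontal: R = v_x · t = 31.975 × 7.8242 = 250.2 m.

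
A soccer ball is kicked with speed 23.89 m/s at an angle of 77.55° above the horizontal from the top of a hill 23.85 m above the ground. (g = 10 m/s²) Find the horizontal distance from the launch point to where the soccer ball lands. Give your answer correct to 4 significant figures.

Components: v_x = 23.89 cos 77.55° = 5.1504 m/s, v_y = 23.89 sin 77.55° = 23.328 m/s.
Vertical: 0 = 23.85 + 23.328 t − ½(10) t² ⇒ 5.000 t² − 23.328 t − 23.85 = 0.
t = [23.328 + √(544.20 + 477.00)] / 10.00 = 5.5284 s.
Horizontal: R = v_x · t = 5.1504 × 5.5284 = 28.47 m.

28.47 m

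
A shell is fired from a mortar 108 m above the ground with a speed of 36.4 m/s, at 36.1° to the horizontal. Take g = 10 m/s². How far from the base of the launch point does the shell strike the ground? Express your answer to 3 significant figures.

Components: v_x = 36.4 cos 36.1° = 29.41 m/s, v_y = 36.4 sin 36.1° = 21.45 m/s.
Vertical: 0 = 108 + 21.45 t − ½(10) t² ⇒ 5.000 t² − 21.45 t − 108 = 0.
t = [21.45 + √(460.1 + 2160)] / 10.00 = 7.264 s.
Horizontal: R = v_x · t = 29.41 × 7.264 = 214 m.

214 m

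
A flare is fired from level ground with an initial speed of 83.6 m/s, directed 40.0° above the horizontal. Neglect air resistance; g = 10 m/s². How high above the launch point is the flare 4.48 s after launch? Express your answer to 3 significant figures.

v_y0 = 83.6 sin 40.0° = 53.74 m/s.
y(t) = v_y0 t − ½ g t² = 53.74×4.48 − 5.000×4.48² = 140 m.

140 m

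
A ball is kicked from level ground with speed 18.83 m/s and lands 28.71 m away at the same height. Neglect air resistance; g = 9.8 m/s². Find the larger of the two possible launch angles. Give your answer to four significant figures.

63.74°

Level-ground range: R = v₀² sin(2θ)/g ⇒ sin 2θ = R g / v₀² = 28.71×9.8/18.83² = 0.7935.
2θ = arcsin(0.7935) = 52.514° or 180° − 52.514° = 127.486°.
So θ = 26.26° or θ = 63.74°.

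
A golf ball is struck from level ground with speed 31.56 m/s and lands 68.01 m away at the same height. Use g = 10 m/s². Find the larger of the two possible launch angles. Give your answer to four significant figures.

68.47°

Level-ground range: R = v₀² sin(2θ)/g ⇒ sin 2θ = R g / v₀² = 68.01×10/31.56² = 0.6828.
2θ = arcsin(0.6828) = 43.063° or 180° − 43.063° = 136.937°.
So θ = 21.53° or θ = 68.47°.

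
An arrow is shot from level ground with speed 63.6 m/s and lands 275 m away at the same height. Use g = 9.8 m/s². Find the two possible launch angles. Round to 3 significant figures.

20.9° and 69.1°

Level-ground range: R = v₀² sin(2θ)/g ⇒ sin 2θ = R g / v₀² = 275×9.8/63.6² = 0.6663.
2θ = arcsin(0.6663) = 41.78° or 180° − 41.78° = 138.22°.
So θ = 20.9° or θ = 69.1°.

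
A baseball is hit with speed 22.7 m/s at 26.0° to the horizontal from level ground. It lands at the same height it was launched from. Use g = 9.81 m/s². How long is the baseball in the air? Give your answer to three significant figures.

Vertical component: v_y = 22.7 sin 26.0° = 9.951 m/s.
For a projectile landing at launch height, time of flight is t = 2 v_y / g = 2 × 9.951 / 9.81 = 2.03 s.

2.03 s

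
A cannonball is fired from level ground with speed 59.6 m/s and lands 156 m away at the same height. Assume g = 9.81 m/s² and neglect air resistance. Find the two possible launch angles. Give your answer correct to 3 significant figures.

Level-ground range: R = v₀² sin(2θ)/g ⇒ sin 2θ = R g / v₀² = 156×9.81/59.6² = 0.4308.
2θ = arcsin(0.4308) = 25.52° or 180° − 25.52° = 154.48°.
So θ = 12.8° or θ = 77.2°.

12.8° and 77.2°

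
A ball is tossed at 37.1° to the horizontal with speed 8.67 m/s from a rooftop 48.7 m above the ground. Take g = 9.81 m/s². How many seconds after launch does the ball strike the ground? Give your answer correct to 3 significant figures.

3.73 s

Vertical component: v_y = 8.67 sin 37.1° = 5.230 m/s.
Taking up as positive with launch at y = 48.7 m, landing at y = 0: 0 = 48.7 + 5.230 t − ½(9.81) t².
Solving 4.905 t² − 5.230 t − 48.7 = 0 gives t = [5.230 + √(5.230² + 4·4.905·48.7)] / 9.810 = 3.73 s.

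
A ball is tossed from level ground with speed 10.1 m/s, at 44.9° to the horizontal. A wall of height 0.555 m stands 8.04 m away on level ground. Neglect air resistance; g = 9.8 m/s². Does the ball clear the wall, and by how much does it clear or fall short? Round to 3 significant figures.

Yes — it clears the wall by 1.27 m.

v_x = 10.1 cos 44.9° = 7.154 m/s; v_y0 = 10.1 sin 44.9° = 7.129 m/s.
Time to reach the wall: t = 8.04 / 7.154 = 1.124 s.
Height at that point: y = 7.129×1.124 − 4.900×1.124² = 1.822 m.
That is 1.822 − 0.555 = 1.27 m above the top of the wall, so the ball clears it.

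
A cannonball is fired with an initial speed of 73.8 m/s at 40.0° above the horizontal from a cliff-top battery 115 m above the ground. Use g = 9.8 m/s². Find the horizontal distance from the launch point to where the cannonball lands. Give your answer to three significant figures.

Components: v_x = 73.8 cos 40.0° = 56.53 m/s, v_y = 73.8 sin 40.0° = 47.44 m/s.
Vertical: 0 = 115 + 47.44 t − ½(9.8) t² ⇒ 4.900 t² − 47.44 t − 115 = 0.
t = [47.44 + √(2251 + 2254)] / 9.800 = 11.69 s.
Horizontal: R = v_x · t = 56.53 × 11.69 = 661 m.

661 m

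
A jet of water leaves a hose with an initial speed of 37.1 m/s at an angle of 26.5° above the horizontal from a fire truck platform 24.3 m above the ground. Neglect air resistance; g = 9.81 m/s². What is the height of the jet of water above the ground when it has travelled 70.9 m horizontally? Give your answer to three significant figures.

37.3 m

v_x = 37.1 cos 26.5° = 33.20 m/s, v_y0 = 37.1 sin 26.5° = 16.55 m/s.
Time to reach x = 70.9 m: t = x / v_x = 70.9 / 33.20 = 2.136 s.
y = 24.3 + v_y0 t − ½ g t² = 24.3 + 16.55×2.136 − 4.905×2.136² = 37.3 m.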